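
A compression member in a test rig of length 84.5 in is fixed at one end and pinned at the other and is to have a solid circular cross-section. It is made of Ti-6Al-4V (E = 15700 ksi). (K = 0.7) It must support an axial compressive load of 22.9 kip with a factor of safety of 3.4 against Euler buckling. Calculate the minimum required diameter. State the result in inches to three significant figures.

d ≈ 2.45 in

Required P_cr = n·P = 3.4 × 22.9 = 77.86 kip
L_e = K·L = 0.7 × 84.5 = 59.15 in
Required I = P_cr·L_e²/(π²E) = 7.786×10^4 × 59.15² / (π² × 1.57×10^7) = 1.758 in⁴
Solid circle: I = πd⁴/64  ⇒  d = (64I/π)^(1/4) = (64×1.758/π)^(1/4) = 2.45 in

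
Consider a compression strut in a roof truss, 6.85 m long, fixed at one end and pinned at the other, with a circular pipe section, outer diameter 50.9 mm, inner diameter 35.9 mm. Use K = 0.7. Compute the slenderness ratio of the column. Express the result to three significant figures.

d_o = 50.9 mm, d_i = 35.9 mm
I = π(d_o⁴ − d_i⁴)/64 = π(50.9⁴ − 35.90⁴)/64 = 2.480×10^5 mm⁴
A = 1.023×10^3 mm²;  r_min = √(I/A) = √(2.480×10^5/1.023×10^3) = 15.57 mm
L_e = K·L = 0.7 × 6.85 m = 4.795 m = 4795.0 mm
λ = L_e / r_min = 4795.0 / 15.57 = 308

λ ≈ 308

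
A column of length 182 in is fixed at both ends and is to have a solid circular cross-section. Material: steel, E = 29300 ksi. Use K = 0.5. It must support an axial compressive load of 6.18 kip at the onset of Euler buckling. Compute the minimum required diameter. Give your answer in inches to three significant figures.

L_e = K·L = 0.5 × 182 = 91.00 in
Required I = P_cr·L_e²/(π²E) = 6.180×10^3 × 91.00² / (π² × 2.93×10^7) = 0.1770 in⁴
Solid circle: I = πd⁴/64  ⇒  d = (64I/π)^(1/4) = (64×0.1770/π)^(1/4) = 1.38 in

d ≈ 1.38 in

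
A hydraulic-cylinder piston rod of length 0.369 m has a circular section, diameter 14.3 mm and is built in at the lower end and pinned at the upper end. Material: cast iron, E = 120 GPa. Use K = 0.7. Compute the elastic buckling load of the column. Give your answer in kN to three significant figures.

I = πd⁴/64 = π×14.3⁴/64 = 2.053×10^3 mm⁴
I = 2.053×10^3 mm⁴ = 2.053×10^-9 m⁴
Effective length L_e = K·L = 0.7 × 0.369 = 0.2583 m
P_cr = π²EI / L_e² = π² × 120×10⁹ × 2.053×10^-9 / 0.2583² = 3.644×10^4 N

P_cr ≈ 36.4 kN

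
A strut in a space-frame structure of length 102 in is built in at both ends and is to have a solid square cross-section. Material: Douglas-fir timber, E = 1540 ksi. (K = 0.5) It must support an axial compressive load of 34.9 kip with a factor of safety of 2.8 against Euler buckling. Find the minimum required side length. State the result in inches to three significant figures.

Required P_cr = n·P = 2.8 × 34.9 = 97.72 kip
L_e = K·L = 0.5 × 102 = 51.00 in
Required I = P_cr·L_e²/(π²E) = 9.772×10^4 × 51.00² / (π² × 1.54×10^6) = 16.72 in⁴
Solid square: I = a⁴/12  ⇒  a = (12I)^(1/4) = (12×16.72)^(1/4) = 3.76 in

a ≈ 3.76 in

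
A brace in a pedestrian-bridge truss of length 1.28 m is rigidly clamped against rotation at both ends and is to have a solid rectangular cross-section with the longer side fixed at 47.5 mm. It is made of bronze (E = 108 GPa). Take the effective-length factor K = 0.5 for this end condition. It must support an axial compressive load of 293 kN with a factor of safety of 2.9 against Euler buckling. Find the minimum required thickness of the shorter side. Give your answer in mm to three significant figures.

b ≈ 43.5 mm

Required P_cr = n·P = 2.9 × 293 = 849.7 kN
L_e = K·L = 0.5 × 1.28 = 0.6400 m
Required I = P_cr·L_e²/(π²E) = 8.497×10^5 × 0.6400² / (π² × 1.08×10^11) = 3.265×10^-7 m⁴
I_req = 3.265×10^5 mm⁴
Rectangle, weak axis: I_min = h·b³/12 with h = 47.5 mm fixed  ⇒  b = (12I/h)^(1/3) = 43.5 mm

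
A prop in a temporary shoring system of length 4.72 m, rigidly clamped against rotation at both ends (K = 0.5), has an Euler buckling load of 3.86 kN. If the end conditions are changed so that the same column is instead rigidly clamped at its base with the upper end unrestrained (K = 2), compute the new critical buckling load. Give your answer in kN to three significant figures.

P_cr ∝ 1/K², so P_cr,new = P_cr,old × (K_old/K_new)² = 3.86 × (0.5/2)²
= 3.86 × 0.06250 = 0.241 kN

P_cr ≈ 0.241 kN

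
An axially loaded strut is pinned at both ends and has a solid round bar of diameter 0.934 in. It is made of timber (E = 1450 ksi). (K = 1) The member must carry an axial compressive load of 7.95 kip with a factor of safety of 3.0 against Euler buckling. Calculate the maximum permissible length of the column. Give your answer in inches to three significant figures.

I = πd⁴/64 = π×0.934⁴/64 = 3.736×10^-2 in⁴
Required critical load P_cr = n·P = 3.0 × 7.95 = 23.85 kip = 2.385×10^4 lb
From P_cr = π²EI/(K·L)²:  L = (1/K)·√(π²EI/P_cr) = (1/1)·√(π²×1.45×10^6×3.736×10^-2/2.385×10^4)
L = 4.73 in

L_max ≈ 4.73 in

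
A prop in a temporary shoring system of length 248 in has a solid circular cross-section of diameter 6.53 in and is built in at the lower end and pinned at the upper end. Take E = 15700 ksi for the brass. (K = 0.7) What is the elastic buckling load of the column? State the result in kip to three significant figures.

I = πd⁴/64 = π×6.53⁴/64 = 89.25 in⁴
Effective length L_e = K·L = 0.7 × 248 = 173.6 in
P_cr = π²EI / L_e² = π² × 15700×10³ × 89.25 / 173.6² = 4.589×10^5 lb

P_cr ≈ 459 kip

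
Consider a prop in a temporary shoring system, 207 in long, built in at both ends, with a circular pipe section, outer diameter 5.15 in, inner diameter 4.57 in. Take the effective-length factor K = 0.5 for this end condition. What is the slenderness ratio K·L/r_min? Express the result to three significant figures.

d_o = 5.15 in, d_i = 4.57 in
I = π(d_o⁴ − d_i⁴)/64 = π(5.15⁴ − 4.570⁴)/64 = 13.12 in⁴
A = 4.428 in²;  r_min = √(I/A) = √(13.12/4.428) = 1.721 in
L_e = K·L = 0.5 × 207 = 103.5 in
λ = L_e / r_min = 103.50 / 1.721 = 60.1

λ ≈ 60.1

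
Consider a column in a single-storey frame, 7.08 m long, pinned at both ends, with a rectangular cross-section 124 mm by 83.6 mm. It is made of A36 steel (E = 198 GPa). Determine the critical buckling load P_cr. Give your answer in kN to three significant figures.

Buckling occurs about the weak axis: I_min = h·b³/12 with b = 83.6 mm (the shorter side).
I_min = 124×83.6³/12 = 6.038×10^6 mm⁴
I = 6.038×10^6 mm⁴ = 6.038×10^-6 m⁴
Effective length L_e = K·L = 1 × 7.08 = 7.080 m
P_cr = π²EI / L_e² = π² × 198×10⁹ × 6.038×10^-6 / 7.080² = 2.354×10^5 N

P_cr ≈ 235 kN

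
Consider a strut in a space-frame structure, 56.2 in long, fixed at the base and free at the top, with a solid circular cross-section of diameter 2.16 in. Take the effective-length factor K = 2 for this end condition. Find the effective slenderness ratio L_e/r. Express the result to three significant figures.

λ ≈ 208

For a solid circle r = d/4 = 2.16/4 = 0.5400 in
L_e = K·L = 2 × 56.2 = 112.4 in
λ = L_e / r_min = 112.40 / 0.5400 = 208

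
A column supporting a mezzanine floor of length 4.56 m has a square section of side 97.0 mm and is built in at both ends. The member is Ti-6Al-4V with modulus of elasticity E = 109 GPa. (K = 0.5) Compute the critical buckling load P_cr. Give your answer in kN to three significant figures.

P_cr ≈ 1530 kN

I = a⁴/12 = 97.0⁴/12 = 7.377×10^6 mm⁴
I = 7.377×10^6 mm⁴ = 7.377×10^-6 m⁴
Effective length L_e = K·L = 0.5 × 4.56 = 2.280 m
P_cr = π²EI / L_e² = π² × 109×10⁹ × 7.377×10^-6 / 2.280² = 1.527×10^6 N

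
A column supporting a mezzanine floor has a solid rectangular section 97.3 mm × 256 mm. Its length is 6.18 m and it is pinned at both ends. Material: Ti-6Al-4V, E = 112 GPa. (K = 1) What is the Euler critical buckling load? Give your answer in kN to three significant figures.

P_cr ≈ 569 kN

Buckling occurs about the weak axis: I_min = h·b³/12 with b = 97.3 mm (the shorter side).
I_min = 256×97.3³/12 = 1.965×10^7 mm⁴
I = 1.965×10^7 mm⁴ = 1.965×10^-5 m⁴
Effective length L_e = K·L = 1 × 6.18 = 6.180 m
P_cr = π²EI / L_e² = π² × 112×10⁹ × 1.965×10^-5 / 6.180² = 5.688×10^5 N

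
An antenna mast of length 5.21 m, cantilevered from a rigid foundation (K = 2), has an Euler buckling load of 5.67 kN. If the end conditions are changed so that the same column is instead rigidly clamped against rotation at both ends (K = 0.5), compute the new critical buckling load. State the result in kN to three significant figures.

P_cr ∝ 1/K², so P_cr,new = P_cr,old × (K_old/K_new)² = 5.67 × (2/0.5)²
= 5.67 × 16.00 = 90.7 kN

P_cr ≈ 90.7 kN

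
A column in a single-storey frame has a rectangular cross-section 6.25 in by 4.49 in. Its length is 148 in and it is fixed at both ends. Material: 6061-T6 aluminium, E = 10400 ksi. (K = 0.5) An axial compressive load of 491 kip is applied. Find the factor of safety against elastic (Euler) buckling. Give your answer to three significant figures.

Buckling occurs about the weak axis: I_min = h·b³/12 with b = 4.49 in (the shorter side).
I_min = 6.25×4.49³/12 = 47.15 in⁴
Effective length L_e = K·L = 0.5 × 148 = 74.00 in
P_cr = π²EI / L_e² = π² × 10400×10³ × 47.15 / 74.00² = 8.837×10^5 lb
Factor of safety n = P_cr / P = 883.71 / 491 = 1.80

n ≈ 1.80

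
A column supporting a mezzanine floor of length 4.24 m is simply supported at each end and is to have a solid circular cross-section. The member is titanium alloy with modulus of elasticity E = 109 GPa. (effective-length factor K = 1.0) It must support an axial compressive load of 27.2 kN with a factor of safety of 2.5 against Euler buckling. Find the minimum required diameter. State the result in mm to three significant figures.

Required P_cr = n·P = 2.5 × 27.2 = 68.00 kN
L_e = K·L = 1 × 4.24 = 4.240 m
Required I = P_cr·L_e²/(π²E) = 6.800×10^4 × 4.240² / (π² × 1.09×10^11) = 1.136×10^-6 m⁴
I_req = 1.136×10^6 mm⁴
Solid circle: I = πd⁴/64  ⇒  d = (64I/π)^(1/4) = (64×1.136×10^6/π)^(1/4) = 69.4 mm

d ≈ 69.4 mm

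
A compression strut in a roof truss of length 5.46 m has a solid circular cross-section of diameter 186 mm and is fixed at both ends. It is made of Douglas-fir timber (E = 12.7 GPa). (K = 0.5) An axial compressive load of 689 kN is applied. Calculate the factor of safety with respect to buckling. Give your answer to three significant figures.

I = πd⁴/64 = π×186⁴/64 = 5.875×10^7 mm⁴
I = 5.875×10^7 mm⁴ = 5.875×10^-5 m⁴
Effective length L_e = K·L = 0.5 × 5.46 = 2.730 m
P_cr = π²EI / L_e² = π² × 12.7×10⁹ × 5.875×10^-5 / 2.730² = 9.881×10^5 N
Factor of safety n = P_cr / P = 988.10 / 689 = 1.43

n ≈ 1.43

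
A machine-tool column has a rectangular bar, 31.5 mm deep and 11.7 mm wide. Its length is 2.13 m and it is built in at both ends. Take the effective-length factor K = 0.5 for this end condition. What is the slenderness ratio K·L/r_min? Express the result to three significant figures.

For a rectangle r_min = b/√12 = 11.7/√12 = 3.377 mm
L_e = K·L = 0.5 × 2.13 m = 1.065 m = 1065.0 mm
λ = L_e / r_min = 1065.0 / 3.377 = 315

λ ≈ 315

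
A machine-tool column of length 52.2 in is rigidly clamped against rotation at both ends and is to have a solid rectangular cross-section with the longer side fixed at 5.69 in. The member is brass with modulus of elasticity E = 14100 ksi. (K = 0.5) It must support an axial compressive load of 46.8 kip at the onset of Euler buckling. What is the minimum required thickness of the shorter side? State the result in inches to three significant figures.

L_e = K·L = 0.5 × 52.2 = 26.10 in
Required I = P_cr·L_e²/(π²E) = 4.680×10^4 × 26.10² / (π² × 1.41×10^7) = 0.2291 in⁴
Rectangle, weak axis: I_min = h·b³/12 with h = 5.69 in fixed  ⇒  b = (12I/h)^(1/3) = 0.785 in

b ≈ 0.785 in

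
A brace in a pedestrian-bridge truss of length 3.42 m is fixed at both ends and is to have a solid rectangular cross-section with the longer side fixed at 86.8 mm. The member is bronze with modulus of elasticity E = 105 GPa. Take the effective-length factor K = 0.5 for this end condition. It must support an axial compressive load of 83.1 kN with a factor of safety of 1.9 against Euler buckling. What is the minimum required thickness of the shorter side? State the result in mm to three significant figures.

b ≈ 39.5 mm

Required P_cr = n·P = 1.9 × 83.1 = 157.9 kN
L_e = K·L = 0.5 × 3.42 = 1.710 m
Required I = P_cr·L_e²/(π²E) = 1.579×10^5 × 1.710² / (π² × 1.05×10^11) = 4.455×10^-7 m⁴
I_req = 4.455×10^5 mm⁴
Rectangle, weak axis: I_min = h·b³/12 with h = 86.8 mm fixed  ⇒  b = (12I/h)^(1/3) = 39.5 mm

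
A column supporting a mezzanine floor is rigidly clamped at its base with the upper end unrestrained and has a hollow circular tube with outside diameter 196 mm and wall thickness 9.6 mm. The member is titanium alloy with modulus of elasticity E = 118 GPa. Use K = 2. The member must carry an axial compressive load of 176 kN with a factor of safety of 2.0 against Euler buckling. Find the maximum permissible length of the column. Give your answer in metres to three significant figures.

L_max ≈ 4.50 m

Inner diameter d_i = 196 − 2×9.6 = 176.8 mm
I = π(d_o⁴ − d_i⁴)/64 = π(196⁴ − 176.8⁴)/64 = 2.448×10^7 mm⁴
I = 2.448×10^-5 m⁴
Required critical load P_cr = n·P = 2.0 × 176 = 352.0 kN = 3.520×10^5 N
From P_cr = π²EI/(K·L)²:  L = (1/K)·√(π²EI/P_cr) = (1/2)·√(π²×1.18×10^11×2.448×10^-5/3.520×10^5)
L = 4.50 m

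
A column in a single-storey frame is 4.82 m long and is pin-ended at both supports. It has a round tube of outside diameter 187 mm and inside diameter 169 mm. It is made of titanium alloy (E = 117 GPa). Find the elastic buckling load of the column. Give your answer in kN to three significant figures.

P_cr ≈ 993 kN

d_o = 187 mm, d_i = 169 mm
I = π(d_o⁴ − d_i⁴)/64 = π(187⁴ − 169.0⁴)/64 = 1.998×10^7 mm⁴
I = 1.998×10^7 mm⁴ = 1.998×10^-5 m⁴
Effective length L_e = K·L = 1 × 4.82 = 4.820 m
P_cr = π²EI / L_e² = π² × 117×10⁹ × 1.998×10^-5 / 4.820² = 9.933×10^5 N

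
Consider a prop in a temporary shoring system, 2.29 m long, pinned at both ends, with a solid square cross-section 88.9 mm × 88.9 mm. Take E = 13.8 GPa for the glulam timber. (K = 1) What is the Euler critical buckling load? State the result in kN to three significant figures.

I = a⁴/12 = 88.9⁴/12 = 5.205×10^6 mm⁴
I = 5.205×10^6 mm⁴ = 5.205×10^-6 m⁴
Effective length L_e = K·L = 1 × 2.29 = 2.290 m
P_cr = π²EI / L_e² = π² × 13.8×10⁹ × 5.205×10^-6 / 2.290² = 1.352×10^5 N

P_cr ≈ 135 kN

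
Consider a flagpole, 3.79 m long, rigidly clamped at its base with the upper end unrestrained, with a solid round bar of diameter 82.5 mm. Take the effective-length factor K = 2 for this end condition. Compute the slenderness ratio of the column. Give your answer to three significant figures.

λ ≈ 368

I = πd⁴/64 = π×82.5⁴/64 = 2.274×10^6 mm⁴
A = 5.346×10^3 mm²;  r_min = √(I/A) = √(2.274×10^6/5.346×10^3) = 20.62 mm
L_e = K·L = 2 × 3.79 m = 7.580 m = 7580.0 mm
λ = L_e / r_min = 7580.0 / 20.62 = 368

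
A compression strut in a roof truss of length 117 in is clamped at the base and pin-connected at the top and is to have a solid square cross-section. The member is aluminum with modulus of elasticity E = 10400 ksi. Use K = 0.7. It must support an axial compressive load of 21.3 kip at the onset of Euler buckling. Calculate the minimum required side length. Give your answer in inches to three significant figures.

L_e = K·L = 0.7 × 117 = 81.90 in
Required I = P_cr·L_e²/(π²E) = 2.130×10^4 × 81.90² / (π² × 1.04×10^7) = 1.392 in⁴
Solid square: I = a⁴/12  ⇒  a = (12I)^(1/4) = (12×1.392)^(1/4) = 2.02 in

a ≈ 2.02 in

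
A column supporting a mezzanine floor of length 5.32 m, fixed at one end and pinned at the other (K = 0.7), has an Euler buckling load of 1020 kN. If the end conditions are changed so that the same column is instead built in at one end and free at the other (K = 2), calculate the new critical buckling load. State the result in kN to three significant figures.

P_cr ∝ 1/K², so P_cr,new = P_cr,old × (K_old/K_new)² = 1020 × (0.7/2)²
= 1020 × 0.1225 = 125 kN

P_cr ≈ 125 kN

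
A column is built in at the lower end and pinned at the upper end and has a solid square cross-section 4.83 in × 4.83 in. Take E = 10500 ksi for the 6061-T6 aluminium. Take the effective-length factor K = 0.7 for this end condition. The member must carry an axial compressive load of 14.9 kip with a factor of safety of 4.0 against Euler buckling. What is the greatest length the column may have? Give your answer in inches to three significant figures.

I = a⁴/12 = 4.83⁴/12 = 45.35 in⁴
Required critical load P_cr = n·P = 4.0 × 14.9 = 59.60 kip = 5.960×10^4 lb
From P_cr = π²EI/(K·L)²:  L = (1/K)·√(π²EI/P_cr) = (1/0.7)·√(π²×1.05×10^7×45.35/5.960×10^4)
L = 401 in

L_max ≈ 401 in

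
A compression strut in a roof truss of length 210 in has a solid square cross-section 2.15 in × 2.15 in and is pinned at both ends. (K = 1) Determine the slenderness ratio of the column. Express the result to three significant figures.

λ ≈ 338

For a square r = a/√12 = 2.15/√12 = 0.6207 in
L_e = K·L = 1 × 210 = 210.0 in
λ = L_e / r_min = 210.00 / 0.6207 = 338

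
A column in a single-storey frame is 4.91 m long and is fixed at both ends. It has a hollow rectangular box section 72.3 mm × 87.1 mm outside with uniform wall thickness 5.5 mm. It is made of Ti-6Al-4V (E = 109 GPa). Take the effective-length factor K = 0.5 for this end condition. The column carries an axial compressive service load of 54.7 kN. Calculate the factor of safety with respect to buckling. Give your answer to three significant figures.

n ≈ 4.18

Inner dimensions: h_i = 87.1 − 2×5.5 = 76.10 mm, b_i = 72.3 − 2×5.5 = 61.30 mm
Weak-axis I_min = (h_o·b_o³ − h_i·b_i³)/12 with b_o = 72.3, b_i = 61.30 mm (shorter outer/inner sides).
I_min = (87.1×72.3³ − 76.10×61.30³)/12 = 1.282×10^6 mm⁴
I = 1.282×10^6 mm⁴ = 1.282×10^-6 m⁴
Effective length L_e = K·L = 0.5 × 4.91 = 2.455 m
P_cr = π²EI / L_e² = π² × 109×10⁹ × 1.282×10^-6 / 2.455² = 2.289×10^5 N
Factor of safety n = P_cr / P = 228.90 / 54.7 = 4.18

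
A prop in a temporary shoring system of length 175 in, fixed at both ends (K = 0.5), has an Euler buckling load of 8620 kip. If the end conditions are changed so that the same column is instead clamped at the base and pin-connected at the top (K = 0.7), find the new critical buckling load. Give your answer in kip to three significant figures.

P_cr ≈ 4400 kip

P_cr ∝ 1/K², so P_cr,new = P_cr,old × (K_old/K_new)² = 8620 × (0.5/0.7)²
= 8620 × 0.5102 = 4400 kip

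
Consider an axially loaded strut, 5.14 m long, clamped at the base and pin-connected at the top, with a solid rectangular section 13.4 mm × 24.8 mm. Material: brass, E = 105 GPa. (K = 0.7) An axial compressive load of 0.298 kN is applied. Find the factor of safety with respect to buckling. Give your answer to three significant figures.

n ≈ 1.34

Buckling occurs about the weak axis: I_min = h·b³/12 with b = 13.4 mm (the shorter side).
I_min = 24.8×13.4³/12 = 4.973×10^3 mm⁴
I = 4.973×10^3 mm⁴ = 4.973×10^-9 m⁴
Effective length L_e = K·L = 0.7 × 5.14 = 3.598 m
P_cr = π²EI / L_e² = π² × 105×10⁹ × 4.973×10^-9 / 3.598² = 398.1 N
Factor of safety n = P_cr / P = 0.39806 / 0.298 = 1.34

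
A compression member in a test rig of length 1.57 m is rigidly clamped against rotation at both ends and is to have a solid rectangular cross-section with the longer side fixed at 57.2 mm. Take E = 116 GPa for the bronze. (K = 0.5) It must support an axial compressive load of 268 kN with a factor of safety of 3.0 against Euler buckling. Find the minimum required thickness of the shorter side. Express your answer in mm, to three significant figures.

b ≈ 44.9 mm

Required P_cr = n·P = 3.0 × 268 = 804.0 kN
L_e = K·L = 0.5 × 1.57 = 0.7850 m
Required I = P_cr·L_e²/(π²E) = 8.040×10^5 × 0.7850² / (π² × 1.16×10^11) = 4.328×10^-7 m⁴
I_req = 4.328×10^5 mm⁴
Rectangle, weak axis: I_min = h·b³/12 with h = 57.2 mm fixed  ⇒  b = (12I/h)^(1/3) = 44.9 mm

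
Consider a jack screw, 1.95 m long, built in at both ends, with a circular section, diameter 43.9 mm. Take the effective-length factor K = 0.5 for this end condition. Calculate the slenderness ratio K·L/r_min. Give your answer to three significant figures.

For a solid circle r = d/4 = 43.9/4 = 10.98 mm
L_e = K·L = 0.5 × 1.95 m = 0.9750 m = 975.00 mm
λ = L_e / r_min = 975.00 / 10.98 = 88.8

λ ≈ 88.8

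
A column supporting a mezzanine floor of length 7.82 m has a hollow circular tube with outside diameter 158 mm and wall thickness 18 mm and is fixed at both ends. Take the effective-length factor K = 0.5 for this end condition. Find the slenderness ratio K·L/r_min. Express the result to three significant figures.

λ ≈ 78.3

Inner diameter d_i = 158 − 2×18 = 122.0 mm
I = π(d_o⁴ − d_i⁴)/64 = π(158⁴ − 122.0⁴)/64 = 1.972×10^7 mm⁴
A = 7.917×10^3 mm²;  r_min = √(I/A) = √(1.972×10^7/7.917×10^3) = 49.90 mm
L_e = K·L = 0.5 × 7.82 m = 3.910 m = 3910.0 mm
λ = L_e / r_min = 3910.0 / 49.90 = 78.3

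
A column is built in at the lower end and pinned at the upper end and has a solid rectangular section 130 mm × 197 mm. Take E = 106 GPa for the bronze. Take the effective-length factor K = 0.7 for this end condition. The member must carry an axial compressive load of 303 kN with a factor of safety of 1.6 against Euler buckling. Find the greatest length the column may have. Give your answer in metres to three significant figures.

L_max ≈ 12.6 m

Buckling occurs about the weak axis: I_min = h·b³/12 with b = 130 mm (the shorter side).
I_min = 197×130³/12 = 3.607×10^7 mm⁴
I = 3.607×10^-5 m⁴
Required critical load P_cr = n·P = 1.6 × 303 = 484.8 kN = 4.848×10^5 N
From P_cr = π²EI/(K·L)²:  L = (1/K)·√(π²EI/P_cr) = (1/0.7)·√(π²×1.06×10^11×3.607×10^-5/4.848×10^5)
L = 12.6 m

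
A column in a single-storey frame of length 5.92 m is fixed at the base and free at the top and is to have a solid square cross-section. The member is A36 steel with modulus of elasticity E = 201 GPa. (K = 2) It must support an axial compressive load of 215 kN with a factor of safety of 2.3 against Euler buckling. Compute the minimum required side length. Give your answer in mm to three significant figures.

a ≈ 143 mm

Required P_cr = n·P = 2.3 × 215 = 494.5 kN
L_e = K·L = 2 × 5.92 = 11.84 m
Required I = P_cr·L_e²/(π²E) = 4.945×10^5 × 11.84² / (π² × 2.01×10^11) = 3.494×10^-5 m⁴
I_req = 3.494×10^7 mm⁴
Solid square: I = a⁴/12  ⇒  a = (12I)^(1/4) = (12×3.494×10^7)^(1/4) = 143 mm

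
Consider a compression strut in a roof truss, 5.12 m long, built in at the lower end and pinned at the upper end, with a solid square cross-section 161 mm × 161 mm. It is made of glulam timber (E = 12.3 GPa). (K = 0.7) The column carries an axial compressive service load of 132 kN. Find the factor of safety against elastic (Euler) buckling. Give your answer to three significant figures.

I = a⁴/12 = 161⁴/12 = 5.599×10^7 mm⁴
I = 5.599×10^7 mm⁴ = 5.599×10^-5 m⁴
Effective length L_e = K·L = 0.7 × 5.12 = 3.584 m
P_cr = π²EI / L_e² = π² × 12.3×10⁹ × 5.599×10^-5 / 3.584² = 5.292×10^5 N
Factor of safety n = P_cr / P = 529.17 / 132 = 4.01

n ≈ 4.01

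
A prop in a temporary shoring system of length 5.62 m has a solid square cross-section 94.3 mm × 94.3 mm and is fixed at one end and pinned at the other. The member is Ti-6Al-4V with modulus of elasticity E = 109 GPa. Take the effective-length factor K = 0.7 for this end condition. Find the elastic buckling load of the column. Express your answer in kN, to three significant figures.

I = a⁴/12 = 94.3⁴/12 = 6.590×10^6 mm⁴
I = 6.590×10^6 mm⁴ = 6.590×10^-6 m⁴
Effective length L_e = K·L = 0.7 × 5.62 = 3.934 m
P_cr = π²EI / L_e² = π² × 109×10⁹ × 6.590×10^-6 / 3.934² = 4.581×10^5 N

P_cr ≈ 458 kN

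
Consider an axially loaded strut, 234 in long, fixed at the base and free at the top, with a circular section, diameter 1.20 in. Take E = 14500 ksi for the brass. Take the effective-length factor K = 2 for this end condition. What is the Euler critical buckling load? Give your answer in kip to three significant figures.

I = πd⁴/64 = π×1.20⁴/64 = 0.1018 in⁴
Effective length L_e = K·L = 2 × 234 = 468.0 in
P_cr = π²EI / L_e² = π² × 14500×10³ × 0.1018 / 468.0² = 66.51 lb

P_cr ≈ 0.0665 kip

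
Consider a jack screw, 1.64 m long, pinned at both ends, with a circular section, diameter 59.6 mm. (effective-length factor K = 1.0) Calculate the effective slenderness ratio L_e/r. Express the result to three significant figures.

λ ≈ 110

For a solid circle r = d/4 = 59.6/4 = 14.90 mm
L_e = K·L = 1 × 1.64 m = 1.640 m = 1640.0 mm
λ = L_e / r_min = 1640.0 / 14.90 = 110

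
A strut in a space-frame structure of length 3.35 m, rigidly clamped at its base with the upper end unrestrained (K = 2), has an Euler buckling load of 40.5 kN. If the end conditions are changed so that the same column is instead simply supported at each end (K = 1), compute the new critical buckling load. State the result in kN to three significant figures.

P_cr ≈ 162 kN

P_cr ∝ 1/K², so P_cr,new = P_cr,old × (K_old/K_new)² = 40.5 × (2/1)²
= 40.5 × 4.000 = 162 kN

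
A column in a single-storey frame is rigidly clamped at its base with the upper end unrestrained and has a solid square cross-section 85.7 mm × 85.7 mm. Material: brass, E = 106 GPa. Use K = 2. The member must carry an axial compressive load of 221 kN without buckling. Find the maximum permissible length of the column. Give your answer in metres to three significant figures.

I = a⁴/12 = 85.7⁴/12 = 4.495×10^6 mm⁴
I = 4.495×10^-6 m⁴
At the buckling limit P_cr = P = 2.210×10^5 N
From P_cr = π²EI/(K·L)²:  L = (1/K)·√(π²EI/P_cr) = (1/2)·√(π²×1.06×10^11×4.495×10^-6/2.210×10^5)
L = 2.31 m

L_max ≈ 2.31 m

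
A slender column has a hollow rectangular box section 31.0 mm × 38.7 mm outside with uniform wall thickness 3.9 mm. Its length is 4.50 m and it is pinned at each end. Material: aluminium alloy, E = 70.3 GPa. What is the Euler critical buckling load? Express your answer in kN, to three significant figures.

Inner dimensions: h_i = 38.7 − 2×3.9 = 30.90 mm, b_i = 31.0 − 2×3.9 = 23.20 mm
Weak-axis I_min = (h_o·b_o³ − h_i·b_i³)/12 with b_o = 31.0, b_i = 23.20 mm (shorter outer/inner sides).
I_min = (38.7×31.0³ − 30.90×23.20³)/12 = 6.392×10^4 mm⁴
I = 6.392×10^4 mm⁴ = 6.392×10^-8 m⁴
Effective length L_e = K·L = 1 × 4.50 = 4.500 m
P_cr = π²EI / L_e² = π² × 70.3×10⁹ × 6.392×10^-8 / 4.500² = 2.190×10^3 N

P_cr ≈ 2.19 kN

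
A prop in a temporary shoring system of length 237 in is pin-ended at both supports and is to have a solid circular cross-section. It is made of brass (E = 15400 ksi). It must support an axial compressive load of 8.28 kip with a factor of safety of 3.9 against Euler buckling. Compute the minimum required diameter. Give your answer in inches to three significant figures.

Required P_cr = n·P = 3.9 × 8.28 = 32.29 kip
L_e = K·L = 1 × 237 = 237.0 in
Required I = P_cr·L_e²/(π²E) = 3.229×10^4 × 237.0² / (π² × 1.54×10^7) = 11.93 in⁴
Solid circle: I = πd⁴/64  ⇒  d = (64I/π)^(1/4) = (64×11.93/π)^(1/4) = 3.95 in

d ≈ 3.95 in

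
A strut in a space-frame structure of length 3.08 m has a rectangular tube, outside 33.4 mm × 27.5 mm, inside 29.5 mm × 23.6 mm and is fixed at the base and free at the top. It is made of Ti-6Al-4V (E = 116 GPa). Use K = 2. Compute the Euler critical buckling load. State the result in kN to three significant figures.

P_cr ≈ 0.772 kN

Weak-axis I_min = (h_o·b_o³ − h_i·b_i³)/12 with b_o = 27.5, b_i = 23.60 mm (shorter outer/inner sides).
I_min = (33.4×27.5³ − 29.50×23.60³)/12 = 2.557×10^4 mm⁴
I = 2.557×10^4 mm⁴ = 2.557×10^-8 m⁴
Effective length L_e = K·L = 2 × 3.08 = 6.160 m
P_cr = π²EI / L_e² = π² × 116×10⁹ × 2.557×10^-8 / 6.160² = 771.5 N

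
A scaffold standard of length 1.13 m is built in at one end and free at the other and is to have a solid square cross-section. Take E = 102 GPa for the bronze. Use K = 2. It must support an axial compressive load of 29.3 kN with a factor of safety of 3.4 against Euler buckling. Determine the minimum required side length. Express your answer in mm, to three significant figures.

a ≈ 49.6 mm

Required P_cr = n·P = 3.4 × 29.3 = 99.62 kN
L_e = K·L = 2 × 1.13 = 2.260 m
Required I = P_cr·L_e²/(π²E) = 9.962×10^4 × 2.260² / (π² × 1.02×10^11) = 5.054×10^-7 m⁴
I_req = 5.054×10^5 mm⁴
Solid square: I = a⁴/12  ⇒  a = (12I)^(1/4) = (12×5.054×10^5)^(1/4) = 49.6 mm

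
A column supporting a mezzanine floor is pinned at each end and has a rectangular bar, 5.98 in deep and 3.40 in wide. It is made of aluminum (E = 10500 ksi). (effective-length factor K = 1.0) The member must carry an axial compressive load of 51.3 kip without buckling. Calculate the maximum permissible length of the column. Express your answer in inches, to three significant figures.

L_max ≈ 199 in

Buckling occurs about the weak axis: I_min = h·b³/12 with b = 3.40 in (the shorter side).
I_min = 5.98×3.40³/12 = 19.59 in⁴
At the buckling limit P_cr = P = 5.130×10^4 lb
From P_cr = π²EI/(K·L)²:  L = (1/K)·√(π²EI/P_cr) = (1/1)·√(π²×1.05×10^7×19.59/5.130×10^4)
L = 199 in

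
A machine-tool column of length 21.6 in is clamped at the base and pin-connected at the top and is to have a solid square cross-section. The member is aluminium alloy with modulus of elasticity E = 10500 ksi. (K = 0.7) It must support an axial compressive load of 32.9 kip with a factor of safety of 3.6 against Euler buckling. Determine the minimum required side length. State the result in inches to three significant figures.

Required P_cr = n·P = 3.6 × 32.9 = 118.4 kip
L_e = K·L = 0.7 × 21.6 = 15.12 in
Required I = P_cr·L_e²/(π²E) = 1.184×10^5 × 15.12² / (π² × 1.05×10^7) = 0.2613 in⁴
Solid square: I = a⁴/12  ⇒  a = (12I)^(1/4) = (12×0.2613)^(1/4) = 1.33 in

a ≈ 1.33 in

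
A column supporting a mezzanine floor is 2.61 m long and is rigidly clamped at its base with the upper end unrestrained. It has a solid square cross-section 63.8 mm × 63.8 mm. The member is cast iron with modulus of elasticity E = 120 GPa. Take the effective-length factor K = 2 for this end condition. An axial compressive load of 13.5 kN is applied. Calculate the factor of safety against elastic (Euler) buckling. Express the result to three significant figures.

n ≈ 4.45

I = a⁴/12 = 63.8⁴/12 = 1.381×10^6 mm⁴
I = 1.381×10^6 mm⁴ = 1.381×10^-6 m⁴
Effective length L_e = K·L = 2 × 2.61 = 5.220 m
P_cr = π²EI / L_e² = π² × 120×10⁹ × 1.381×10^-6 / 5.220² = 6.001×10^4 N
Factor of safety n = P_cr / P = 60.012 / 13.5 = 4.45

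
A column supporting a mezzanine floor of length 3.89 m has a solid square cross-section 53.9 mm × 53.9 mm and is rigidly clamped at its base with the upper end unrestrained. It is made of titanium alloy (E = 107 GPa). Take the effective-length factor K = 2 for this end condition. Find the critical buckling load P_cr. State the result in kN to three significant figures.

P_cr ≈ 12.3 kN

I = a⁴/12 = 53.9⁴/12 = 7.034×10^5 mm⁴
I = 7.034×10^5 mm⁴ = 7.034×10^-7 m⁴
Effective length L_e = K·L = 2 × 3.89 = 7.780 m
P_cr = π²EI / L_e² = π² × 107×10⁹ × 7.034×10^-7 / 7.780² = 1.227×10^4 N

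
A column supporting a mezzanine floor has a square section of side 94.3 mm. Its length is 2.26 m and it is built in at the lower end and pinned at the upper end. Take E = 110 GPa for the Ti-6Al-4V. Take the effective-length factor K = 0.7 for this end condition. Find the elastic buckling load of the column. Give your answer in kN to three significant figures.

I = a⁴/12 = 94.3⁴/12 = 6.590×10^6 mm⁴
I = 6.590×10^6 mm⁴ = 6.590×10^-6 m⁴
Effective length L_e = K·L = 0.7 × 2.26 = 1.582 m
P_cr = π²EI / L_e² = π² × 110×10⁹ × 6.590×10^-6 / 1.582² = 2.859×10^6 N

P_cr ≈ 2860 kN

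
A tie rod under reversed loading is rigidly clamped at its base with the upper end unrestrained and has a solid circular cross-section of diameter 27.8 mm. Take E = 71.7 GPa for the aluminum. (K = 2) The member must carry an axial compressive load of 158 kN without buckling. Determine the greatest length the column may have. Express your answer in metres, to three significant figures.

I = πd⁴/64 = π×27.8⁴/64 = 2.932×10^4 mm⁴
I = 2.932×10^-8 m⁴
At the buckling limit P_cr = P = 1.580×10^5 N
From P_cr = π²EI/(K·L)²:  L = (1/K)·√(π²EI/P_cr) = (1/2)·√(π²×7.17×10^10×2.932×10^-8/1.580×10^5)
L = 0.181 m

L_max ≈ 0.181 m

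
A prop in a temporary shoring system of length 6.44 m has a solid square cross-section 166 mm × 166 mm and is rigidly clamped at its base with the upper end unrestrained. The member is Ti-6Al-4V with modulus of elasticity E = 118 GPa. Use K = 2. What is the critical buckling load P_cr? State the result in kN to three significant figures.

P_cr ≈ 444 kN

I = a⁴/12 = 166⁴/12 = 6.328×10^7 mm⁴
I = 6.328×10^7 mm⁴ = 6.328×10^-5 m⁴
Effective length L_e = K·L = 2 × 6.44 = 12.88 m
P_cr = π²EI / L_e² = π² × 118×10⁹ × 6.328×10^-5 / 12.88² = 4.442×10^5 N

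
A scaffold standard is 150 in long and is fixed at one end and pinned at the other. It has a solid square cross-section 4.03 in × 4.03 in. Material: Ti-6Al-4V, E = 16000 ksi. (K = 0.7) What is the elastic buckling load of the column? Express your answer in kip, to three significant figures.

I = a⁴/12 = 4.03⁴/12 = 21.98 in⁴
Effective length L_e = K·L = 0.7 × 150 = 105.0 in
P_cr = π²EI / L_e² = π² × 16000×10³ × 21.98 / 105.0² = 3.148×10^5 lb

P_cr ≈ 315 kip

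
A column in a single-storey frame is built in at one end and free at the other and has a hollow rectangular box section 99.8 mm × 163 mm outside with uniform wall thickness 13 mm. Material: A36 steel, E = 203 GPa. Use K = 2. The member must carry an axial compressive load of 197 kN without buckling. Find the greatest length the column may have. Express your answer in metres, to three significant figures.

L_max ≈ 4.76 m

Inner dimensions: h_i = 163 − 2×13 = 137.0 mm, b_i = 99.8 − 2×13 = 73.80 mm
Weak-axis I_min = (h_o·b_o³ − h_i·b_i³)/12 with b_o = 99.8, b_i = 73.80 mm (shorter outer/inner sides).
I_min = (163×99.8³ − 137.0×73.80³)/12 = 8.913×10^6 mm⁴
I = 8.913×10^-6 m⁴
At the buckling limit P_cr = P = 1.970×10^5 N
From P_cr = π²EI/(K·L)²:  L = (1/K)·√(π²EI/P_cr) = (1/2)·√(π²×2.03×10^11×8.913×10^-6/1.970×10^5)
L = 4.76 m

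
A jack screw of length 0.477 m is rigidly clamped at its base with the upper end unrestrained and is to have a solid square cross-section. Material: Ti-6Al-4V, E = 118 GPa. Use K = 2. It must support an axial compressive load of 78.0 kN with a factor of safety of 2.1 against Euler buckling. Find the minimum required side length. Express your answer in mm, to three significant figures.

Required P_cr = n·P = 2.1 × 78.0 = 163.8 kN
L_e = K·L = 2 × 0.477 = 0.9540 m
Required I = P_cr·L_e²/(π²E) = 1.638×10^5 × 0.9540² / (π² × 1.18×10^11) = 1.280×10^-7 m⁴
I_req = 1.280×10^5 mm⁴
Solid square: I = a⁴/12  ⇒  a = (12I)^(1/4) = (12×1.280×10^5)^(1/4) = 35.2 mm

a ≈ 35.2 mm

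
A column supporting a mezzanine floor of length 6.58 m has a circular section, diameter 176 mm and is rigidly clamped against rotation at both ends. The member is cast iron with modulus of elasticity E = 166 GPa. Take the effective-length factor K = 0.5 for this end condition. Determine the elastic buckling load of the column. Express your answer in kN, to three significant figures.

P_cr ≈ 7130 kN

I = πd⁴/64 = π×176⁴/64 = 4.710×10^7 mm⁴
I = 4.710×10^7 mm⁴ = 4.710×10^-5 m⁴
Effective length L_e = K·L = 0.5 × 6.58 = 3.290 m
P_cr = π²EI / L_e² = π² × 166×10⁹ × 4.710×10^-5 / 3.290² = 7.129×10^6 N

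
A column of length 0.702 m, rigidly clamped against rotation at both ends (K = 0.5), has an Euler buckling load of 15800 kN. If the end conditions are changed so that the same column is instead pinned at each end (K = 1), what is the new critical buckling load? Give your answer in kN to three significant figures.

P_cr ∝ 1/K², so P_cr,new = P_cr,old × (K_old/K_new)² = 15800 × (0.5/1)²
= 15800 × 0.2500 = 3950 kN

P_cr ≈ 3950 kN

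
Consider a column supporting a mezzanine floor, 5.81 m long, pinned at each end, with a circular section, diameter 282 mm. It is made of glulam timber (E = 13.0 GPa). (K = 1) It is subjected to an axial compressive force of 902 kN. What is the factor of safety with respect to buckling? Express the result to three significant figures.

n ≈ 1.31

I = πd⁴/64 = π×282⁴/64 = 3.104×10^8 mm⁴
I = 3.104×10^8 mm⁴ = 3.104×10^-4 m⁴
Effective length L_e = K·L = 1 × 5.81 = 5.810 m
P_cr = π²EI / L_e² = π² × 13.0×10⁹ × 3.104×10^-4 / 5.810² = 1.180×10^6 N
Factor of safety n = P_cr / P = 1179.9 / 902 = 1.31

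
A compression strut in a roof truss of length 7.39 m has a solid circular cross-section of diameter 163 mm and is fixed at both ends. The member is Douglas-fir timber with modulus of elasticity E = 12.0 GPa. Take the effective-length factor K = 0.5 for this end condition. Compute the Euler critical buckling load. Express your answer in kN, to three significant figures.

I = πd⁴/64 = π×163⁴/64 = 3.465×10^7 mm⁴
I = 3.465×10^7 mm⁴ = 3.465×10^-5 m⁴
Effective length L_e = K·L = 0.5 × 7.39 = 3.695 m
P_cr = π²EI / L_e² = π² × 12.0×10⁹ × 3.465×10^-5 / 3.695² = 3.006×10^5 N

P_cr ≈ 301 kN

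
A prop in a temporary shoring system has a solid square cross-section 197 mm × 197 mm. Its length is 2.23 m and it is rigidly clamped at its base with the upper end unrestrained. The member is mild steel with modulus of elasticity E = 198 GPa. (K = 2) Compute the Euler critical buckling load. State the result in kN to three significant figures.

P_cr ≈ 12300 kN

I = a⁴/12 = 197⁴/12 = 1.255×10^8 mm⁴
I = 1.255×10^8 mm⁴ = 1.255×10^-4 m⁴
Effective length L_e = K·L = 2 × 2.23 = 4.460 m
P_cr = π²EI / L_e² = π² × 198×10⁹ × 1.255×10^-4 / 4.460² = 1.233×10^7 N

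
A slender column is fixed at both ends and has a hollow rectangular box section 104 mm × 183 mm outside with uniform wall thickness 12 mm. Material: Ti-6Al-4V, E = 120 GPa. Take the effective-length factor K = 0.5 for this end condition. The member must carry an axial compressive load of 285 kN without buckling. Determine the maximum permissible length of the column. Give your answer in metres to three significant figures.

Inner dimensions: h_i = 183 − 2×12 = 159.0 mm, b_i = 104 − 2×12 = 80.00 mm
Weak-axis I_min = (h_o·b_o³ − h_i·b_i³)/12 with b_o = 104, b_i = 80.00 mm (shorter outer/inner sides).
I_min = (183×104³ − 159.0×80.00³)/12 = 1.037×10^7 mm⁴
I = 1.037×10^-5 m⁴
At the buckling limit P_cr = P = 2.850×10^5 N
From P_cr = π²EI/(K·L)²:  L = (1/K)·√(π²EI/P_cr) = (1/0.5)·√(π²×1.20×10^11×1.037×10^-5/2.850×10^5)
L = 13.1 m

L_max ≈ 13.1 m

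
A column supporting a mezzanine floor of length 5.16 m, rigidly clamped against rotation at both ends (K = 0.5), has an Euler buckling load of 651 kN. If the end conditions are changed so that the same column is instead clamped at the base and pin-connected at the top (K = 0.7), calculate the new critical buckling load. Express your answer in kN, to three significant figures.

P_cr ∝ 1/K², so P_cr,new = P_cr,old × (K_old/K_new)² = 651 × (0.5/0.7)²
= 651 × 0.5102 = 332 kN

P_cr ≈ 332 kN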